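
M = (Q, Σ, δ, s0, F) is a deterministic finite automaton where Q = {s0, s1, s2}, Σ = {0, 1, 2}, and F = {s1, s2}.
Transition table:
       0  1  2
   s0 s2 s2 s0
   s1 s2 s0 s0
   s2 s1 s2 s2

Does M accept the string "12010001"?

s0 --1--> s2
s2 --2--> s2
s2 --0--> s1
s1 --1--> s0
s0 --0--> s2
s2 --0--> s1
s1 --0--> s2
s2 --1--> s2
End in state s2, which is an accepting state.

accepted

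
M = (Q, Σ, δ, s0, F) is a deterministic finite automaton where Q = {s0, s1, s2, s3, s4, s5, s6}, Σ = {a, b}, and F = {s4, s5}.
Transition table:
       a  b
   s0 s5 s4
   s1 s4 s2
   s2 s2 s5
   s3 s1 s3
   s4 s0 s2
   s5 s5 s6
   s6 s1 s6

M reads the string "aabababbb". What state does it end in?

s0 --a--> s5
s5 --a--> s5
s5 --b--> s6
s6 --a--> s1
s1 --b--> s2
s2 --a--> s2
s2 --b--> s5
s5 --b--> s6
s6 --b--> s6

s6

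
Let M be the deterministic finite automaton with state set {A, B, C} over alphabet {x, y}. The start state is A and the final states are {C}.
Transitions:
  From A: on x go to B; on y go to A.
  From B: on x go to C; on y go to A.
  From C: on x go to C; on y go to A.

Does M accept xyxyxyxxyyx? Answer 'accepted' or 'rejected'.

A --x--> B
B --y--> A
A --x--> B
B --y--> A
A --x--> B
B --y--> A
A --x--> B
B --x--> C
C --y--> A
A --y--> A
A --x--> B
End in state B, which is not an accepting state.

rejected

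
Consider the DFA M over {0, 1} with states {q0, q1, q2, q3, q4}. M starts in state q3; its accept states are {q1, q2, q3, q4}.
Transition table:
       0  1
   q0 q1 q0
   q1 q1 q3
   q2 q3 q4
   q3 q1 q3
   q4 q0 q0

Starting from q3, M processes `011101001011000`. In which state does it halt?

q1

q3 --0--> q1
q1 --1--> q3
q3 --1--> q3
q3 --1--> q3
q3 --0--> q1
q1 --1--> q3
q3 --0--> q1
q1 --0--> q1
q1 --1--> q3
q3 --0--> q1
q1 --1--> q3
q3 --1--> q3
q3 --0--> q1
q1 --0--> q1
q1 --0--> q1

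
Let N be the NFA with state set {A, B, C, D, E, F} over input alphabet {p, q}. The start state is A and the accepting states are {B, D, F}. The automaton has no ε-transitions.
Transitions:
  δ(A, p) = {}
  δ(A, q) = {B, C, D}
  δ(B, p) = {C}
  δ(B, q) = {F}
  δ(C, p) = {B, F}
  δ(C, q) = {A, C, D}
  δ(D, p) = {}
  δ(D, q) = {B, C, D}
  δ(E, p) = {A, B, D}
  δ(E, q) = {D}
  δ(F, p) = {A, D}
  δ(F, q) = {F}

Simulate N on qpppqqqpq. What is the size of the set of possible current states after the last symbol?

Start: {A}
read q: {B, C, D}
read p: {B, C, F}
read p: {A, B, C, D, F}
read p: {A, B, C, D, F}
read q: {A, B, C, D, F}
read q: {A, B, C, D, F}
read q: {A, B, C, D, F}
read p: {A, B, C, D, F}
read q: {A, B, C, D, F}
Final reachable set {A, B, C, D, F} has 5 states.

5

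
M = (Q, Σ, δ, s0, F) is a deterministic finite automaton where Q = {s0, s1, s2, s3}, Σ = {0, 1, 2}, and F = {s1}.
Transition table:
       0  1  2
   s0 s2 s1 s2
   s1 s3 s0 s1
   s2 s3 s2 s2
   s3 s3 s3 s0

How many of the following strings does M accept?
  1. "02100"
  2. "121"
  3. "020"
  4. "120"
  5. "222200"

"02100": rejected
"121": rejected
"020": rejected
"120": rejected
"222200": rejected

0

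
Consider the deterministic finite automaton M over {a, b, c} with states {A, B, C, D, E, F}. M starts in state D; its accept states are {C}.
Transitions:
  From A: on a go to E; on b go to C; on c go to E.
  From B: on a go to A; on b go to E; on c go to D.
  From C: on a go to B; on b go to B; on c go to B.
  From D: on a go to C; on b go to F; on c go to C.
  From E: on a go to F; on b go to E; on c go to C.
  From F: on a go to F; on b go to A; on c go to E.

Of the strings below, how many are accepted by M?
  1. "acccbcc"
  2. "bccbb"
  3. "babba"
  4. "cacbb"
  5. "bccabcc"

1

"acccbcc": accepted
"bccbb": rejected
"babba": rejected
"cacbb": rejected
"bccabcc": rejected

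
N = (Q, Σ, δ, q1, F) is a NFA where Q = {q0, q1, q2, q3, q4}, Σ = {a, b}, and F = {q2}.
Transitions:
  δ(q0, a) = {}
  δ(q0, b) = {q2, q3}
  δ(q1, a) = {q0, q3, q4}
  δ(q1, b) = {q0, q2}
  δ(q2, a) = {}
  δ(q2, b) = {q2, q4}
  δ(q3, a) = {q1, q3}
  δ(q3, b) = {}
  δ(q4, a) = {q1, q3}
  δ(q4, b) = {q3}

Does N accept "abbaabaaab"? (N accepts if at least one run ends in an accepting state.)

accepted

Start: {q1}
read a: {q0, q3, q4}
read b: {q2, q3}
read b: {q2, q4}
read a: {q1, q3}
read a: {q0, q1, q3, q4}
read b: {q0, q2, q3}
read a: {q1, q3}
read a: {q0, q1, q3, q4}
read a: {q0, q1, q3, q4}
read b: {q0, q2, q3}
Reachable ∩ accepting = {q2} — nonempty.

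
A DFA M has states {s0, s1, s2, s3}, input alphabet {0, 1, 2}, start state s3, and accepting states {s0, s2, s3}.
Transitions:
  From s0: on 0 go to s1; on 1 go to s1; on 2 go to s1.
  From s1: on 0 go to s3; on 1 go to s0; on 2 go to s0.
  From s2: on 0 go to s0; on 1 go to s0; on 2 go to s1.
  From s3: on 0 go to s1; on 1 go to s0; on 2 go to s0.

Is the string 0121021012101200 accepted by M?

rejected

s3 --0--> s1
s1 --1--> s0
s0 --2--> s1
s1 --1--> s0
s0 --0--> s1
s1 --2--> s0
s0 --1--> s1
s1 --0--> s3
s3 --1--> s0
s0 --2--> s1
s1 --1--> s0
s0 --0--> s1
s1 --1--> s0
s0 --2--> s1
s1 --0--> s3
s3 --0--> s1
End in state s1, which is not an accepting state.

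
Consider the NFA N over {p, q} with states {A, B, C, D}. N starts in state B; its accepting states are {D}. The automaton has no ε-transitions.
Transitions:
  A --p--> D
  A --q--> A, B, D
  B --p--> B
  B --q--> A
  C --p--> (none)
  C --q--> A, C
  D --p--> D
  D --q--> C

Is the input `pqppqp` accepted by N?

Start: {B}
read p: {B}
read q: {A}
read p: {D}
read p: {D}
read q: {C}
read p: {}
Reachable ∩ accepting = {} — empty.

rejected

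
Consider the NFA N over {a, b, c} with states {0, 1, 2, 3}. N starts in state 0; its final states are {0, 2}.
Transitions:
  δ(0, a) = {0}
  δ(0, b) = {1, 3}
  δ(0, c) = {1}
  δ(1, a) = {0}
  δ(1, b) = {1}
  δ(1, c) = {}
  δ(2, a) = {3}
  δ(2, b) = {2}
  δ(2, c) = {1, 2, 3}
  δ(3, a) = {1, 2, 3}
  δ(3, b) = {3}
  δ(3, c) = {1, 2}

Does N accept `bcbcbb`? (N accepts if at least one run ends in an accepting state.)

accepted

Start: {0}
read b: {1, 3}
read c: {1, 2}
read b: {1, 2}
read c: {1, 2, 3}
read b: {1, 2, 3}
read b: {1, 2, 3}
Reachable ∩ accepting = {2} — nonempty.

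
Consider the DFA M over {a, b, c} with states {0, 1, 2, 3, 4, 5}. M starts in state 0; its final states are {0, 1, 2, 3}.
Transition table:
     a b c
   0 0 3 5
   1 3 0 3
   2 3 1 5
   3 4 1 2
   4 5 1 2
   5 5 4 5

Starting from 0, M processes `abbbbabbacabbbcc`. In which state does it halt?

5

0 --a--> 0
0 --b--> 3
3 --b--> 1
1 --b--> 0
0 --b--> 3
3 --a--> 4
4 --b--> 1
1 --b--> 0
0 --a--> 0
0 --c--> 5
5 --a--> 5
5 --b--> 4
4 --b--> 1
1 --b--> 0
0 --c--> 5
5 --c--> 5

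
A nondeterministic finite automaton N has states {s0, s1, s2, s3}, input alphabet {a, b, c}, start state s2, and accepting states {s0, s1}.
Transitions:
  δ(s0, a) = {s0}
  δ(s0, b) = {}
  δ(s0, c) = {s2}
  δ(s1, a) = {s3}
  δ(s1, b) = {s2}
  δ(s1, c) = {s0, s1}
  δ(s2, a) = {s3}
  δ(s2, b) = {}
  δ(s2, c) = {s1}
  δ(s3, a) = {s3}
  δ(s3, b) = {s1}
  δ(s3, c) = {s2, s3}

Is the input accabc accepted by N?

accepted

Start: {s2}
read a: {s3}
read c: {s2, s3}
read c: {s1, s2, s3}
read a: {s3}
read b: {s1}
read c: {s0, s1}
Reachable ∩ accepting = {s0, s1} — nonempty.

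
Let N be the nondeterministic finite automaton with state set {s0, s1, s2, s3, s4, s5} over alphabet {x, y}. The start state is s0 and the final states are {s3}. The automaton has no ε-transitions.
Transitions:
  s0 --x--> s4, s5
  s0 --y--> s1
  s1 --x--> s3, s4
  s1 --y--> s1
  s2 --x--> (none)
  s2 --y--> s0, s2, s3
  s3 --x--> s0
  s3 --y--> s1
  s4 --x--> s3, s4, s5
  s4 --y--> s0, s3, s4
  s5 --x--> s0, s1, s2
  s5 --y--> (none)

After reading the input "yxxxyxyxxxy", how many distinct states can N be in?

5

Start: {s0}
read y: {s1}
read x: {s3, s4}
read x: {s0, s3, s4, s5}
read x: {s0, s1, s2, s3, s4, s5}
read y: {s0, s1, s2, s3, s4}
read x: {s0, s3, s4, s5}
read y: {s0, s1, s3, s4}
read x: {s0, s3, s4, s5}
read x: {s0, s1, s2, s3, s4, s5}
read x: {s0, s1, s2, s3, s4, s5}
read y: {s0, s1, s2, s3, s4}
Final reachable set {s0, s1, s2, s3, s4} has 5 states.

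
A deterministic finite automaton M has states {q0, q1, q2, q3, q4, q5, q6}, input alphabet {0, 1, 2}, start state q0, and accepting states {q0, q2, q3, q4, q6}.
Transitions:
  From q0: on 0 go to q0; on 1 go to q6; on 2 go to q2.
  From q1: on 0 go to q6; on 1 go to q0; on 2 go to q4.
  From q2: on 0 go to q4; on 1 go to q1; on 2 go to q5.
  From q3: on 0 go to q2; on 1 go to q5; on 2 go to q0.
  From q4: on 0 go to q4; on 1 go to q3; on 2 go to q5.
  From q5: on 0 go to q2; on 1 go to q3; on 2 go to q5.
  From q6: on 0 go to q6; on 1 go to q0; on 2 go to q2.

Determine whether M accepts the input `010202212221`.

q0 --0--> q0
q0 --1--> q6
q6 --0--> q6
q6 --2--> q2
q2 --0--> q4
q4 --2--> q5
q5 --2--> q5
q5 --1--> q3
q3 --2--> q0
q0 --2--> q2
q2 --2--> q5
q5 --1--> q3
End in state q3, which is an accepting state.

accepted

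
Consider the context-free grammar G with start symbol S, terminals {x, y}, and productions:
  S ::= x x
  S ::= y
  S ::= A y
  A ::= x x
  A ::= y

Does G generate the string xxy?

S ⇒ Ay ⇒ xxy

yes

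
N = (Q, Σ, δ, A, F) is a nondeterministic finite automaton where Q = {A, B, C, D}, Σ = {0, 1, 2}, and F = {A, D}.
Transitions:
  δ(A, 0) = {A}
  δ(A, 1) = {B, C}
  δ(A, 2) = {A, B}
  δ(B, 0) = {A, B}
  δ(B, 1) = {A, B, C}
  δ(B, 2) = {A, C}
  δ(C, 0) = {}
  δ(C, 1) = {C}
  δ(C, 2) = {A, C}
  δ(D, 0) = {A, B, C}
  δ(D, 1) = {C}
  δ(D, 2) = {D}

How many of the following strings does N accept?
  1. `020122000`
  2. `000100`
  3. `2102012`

3

`020122000`: accepted
`000100`: accepted
`2102012`: accepted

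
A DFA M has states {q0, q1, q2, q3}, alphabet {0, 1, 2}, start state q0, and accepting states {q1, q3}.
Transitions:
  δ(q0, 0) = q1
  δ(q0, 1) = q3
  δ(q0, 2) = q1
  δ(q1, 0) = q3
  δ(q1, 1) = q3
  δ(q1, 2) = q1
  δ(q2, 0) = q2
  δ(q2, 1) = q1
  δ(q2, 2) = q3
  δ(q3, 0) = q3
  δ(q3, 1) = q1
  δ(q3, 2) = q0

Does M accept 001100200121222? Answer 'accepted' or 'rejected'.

q0 --0--> q1
q1 --0--> q3
q3 --1--> q1
q1 --1--> q3
q3 --0--> q3
q3 --0--> q3
q3 --2--> q0
q0 --0--> q1
q1 --0--> q3
q3 --1--> q1
q1 --2--> q1
q1 --1--> q3
q3 --2--> q0
q0 --2--> q1
q1 --2--> q1
End in state q1, which is an accepting state.

accepted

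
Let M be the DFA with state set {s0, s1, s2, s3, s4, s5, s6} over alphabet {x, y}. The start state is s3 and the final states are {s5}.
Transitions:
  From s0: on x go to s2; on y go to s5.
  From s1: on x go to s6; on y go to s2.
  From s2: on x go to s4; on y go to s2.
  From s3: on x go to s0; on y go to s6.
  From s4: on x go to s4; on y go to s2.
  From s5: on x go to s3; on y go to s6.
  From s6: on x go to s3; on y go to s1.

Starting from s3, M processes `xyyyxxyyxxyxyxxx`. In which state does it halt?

s3 --x--> s0
s0 --y--> s5
s5 --y--> s6
s6 --y--> s1
s1 --x--> s6
s6 --x--> s3
s3 --y--> s6
s6 --y--> s1
s1 --x--> s6
s6 --x--> s3
s3 --y--> s6
s6 --x--> s3
s3 --y--> s6
s6 --x--> s3
s3 --x--> s0
s0 --x--> s2

s2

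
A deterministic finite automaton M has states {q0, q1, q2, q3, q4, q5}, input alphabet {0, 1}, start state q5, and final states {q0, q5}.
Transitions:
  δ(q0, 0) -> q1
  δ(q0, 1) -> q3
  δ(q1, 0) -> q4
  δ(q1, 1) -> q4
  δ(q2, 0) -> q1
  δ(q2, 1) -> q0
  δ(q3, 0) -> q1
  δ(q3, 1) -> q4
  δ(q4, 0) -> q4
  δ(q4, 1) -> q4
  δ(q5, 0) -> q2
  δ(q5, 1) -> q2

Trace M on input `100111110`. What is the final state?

q5 --1--> q2
q2 --0--> q1
q1 --0--> q4
q4 --1--> q4
q4 --1--> q4
q4 --1--> q4
q4 --1--> q4
q4 --1--> q4
q4 --0--> q4

q4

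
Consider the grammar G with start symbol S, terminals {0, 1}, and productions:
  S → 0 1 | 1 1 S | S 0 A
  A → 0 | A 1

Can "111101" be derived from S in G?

yes

S ⇒ 11S ⇒ 1111S ⇒ 111101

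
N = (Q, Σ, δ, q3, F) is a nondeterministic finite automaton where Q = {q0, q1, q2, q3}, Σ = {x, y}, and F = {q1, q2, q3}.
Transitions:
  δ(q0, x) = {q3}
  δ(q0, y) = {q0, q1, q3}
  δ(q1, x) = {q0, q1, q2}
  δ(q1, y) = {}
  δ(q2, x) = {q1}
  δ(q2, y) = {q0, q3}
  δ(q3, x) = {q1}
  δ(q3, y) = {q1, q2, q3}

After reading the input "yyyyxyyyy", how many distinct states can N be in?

4

Start: {q3}
read y: {q1, q2, q3}
read y: {q0, q1, q2, q3}
read y: {q0, q1, q2, q3}
read y: {q0, q1, q2, q3}
read x: {q0, q1, q2, q3}
read y: {q0, q1, q2, q3}
read y: {q0, q1, q2, q3}
read y: {q0, q1, q2, q3}
read y: {q0, q1, q2, q3}
Final reachable set {q0, q1, q2, q3} has 4 states.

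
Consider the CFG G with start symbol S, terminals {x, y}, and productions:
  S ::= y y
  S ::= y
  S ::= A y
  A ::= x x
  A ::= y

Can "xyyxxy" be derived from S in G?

no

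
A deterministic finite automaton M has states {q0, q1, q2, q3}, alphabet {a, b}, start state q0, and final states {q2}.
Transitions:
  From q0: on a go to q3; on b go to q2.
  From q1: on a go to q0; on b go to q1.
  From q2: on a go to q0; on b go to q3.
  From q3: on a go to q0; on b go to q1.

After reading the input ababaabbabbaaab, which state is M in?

q0 --a--> q3
q3 --b--> q1
q1 --a--> q0
q0 --b--> q2
q2 --a--> q0
q0 --a--> q3
q3 --b--> q1
q1 --b--> q1
q1 --a--> q0
q0 --b--> q2
q2 --b--> q3
q3 --a--> q0
q0 --a--> q3
q3 --a--> q0
q0 --b--> q2

q2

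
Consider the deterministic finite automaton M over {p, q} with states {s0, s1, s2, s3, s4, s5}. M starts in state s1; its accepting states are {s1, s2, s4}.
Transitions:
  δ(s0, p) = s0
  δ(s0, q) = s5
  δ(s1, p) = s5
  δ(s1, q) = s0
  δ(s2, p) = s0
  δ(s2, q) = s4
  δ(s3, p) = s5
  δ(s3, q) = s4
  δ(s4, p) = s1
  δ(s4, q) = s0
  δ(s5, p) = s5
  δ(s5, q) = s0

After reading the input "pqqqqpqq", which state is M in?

s1 --p--> s5
s5 --q--> s0
s0 --q--> s5
s5 --q--> s0
s0 --q--> s5
s5 --p--> s5
s5 --q--> s0
s0 --q--> s5

s5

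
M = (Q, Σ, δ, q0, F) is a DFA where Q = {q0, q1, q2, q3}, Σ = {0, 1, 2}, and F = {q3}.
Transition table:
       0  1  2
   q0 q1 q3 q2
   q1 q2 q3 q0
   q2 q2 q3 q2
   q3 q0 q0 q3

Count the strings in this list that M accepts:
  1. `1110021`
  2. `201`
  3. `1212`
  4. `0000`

2

`1110021`: accepted
`201`: accepted
`1212`: rejected
`0000`: rejected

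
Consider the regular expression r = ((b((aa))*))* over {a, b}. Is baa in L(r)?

yes

Split into 1 piece baa; each matches (b((aa))*).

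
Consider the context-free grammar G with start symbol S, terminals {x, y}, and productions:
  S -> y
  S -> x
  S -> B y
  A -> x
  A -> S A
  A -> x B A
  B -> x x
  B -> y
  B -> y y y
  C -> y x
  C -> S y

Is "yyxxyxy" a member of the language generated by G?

no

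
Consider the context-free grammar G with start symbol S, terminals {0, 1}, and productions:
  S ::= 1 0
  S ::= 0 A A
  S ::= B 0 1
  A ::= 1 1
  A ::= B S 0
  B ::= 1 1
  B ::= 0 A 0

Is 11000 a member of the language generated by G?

no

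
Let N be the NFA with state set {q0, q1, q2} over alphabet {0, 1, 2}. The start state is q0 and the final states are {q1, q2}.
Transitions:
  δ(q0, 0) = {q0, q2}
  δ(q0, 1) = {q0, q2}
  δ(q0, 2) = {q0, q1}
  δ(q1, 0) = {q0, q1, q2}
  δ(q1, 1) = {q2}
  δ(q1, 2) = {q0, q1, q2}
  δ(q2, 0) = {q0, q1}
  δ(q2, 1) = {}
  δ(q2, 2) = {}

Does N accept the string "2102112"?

accepted

Start: {q0}
read 2: {q0, q1}
read 1: {q0, q2}
read 0: {q0, q1, q2}
read 2: {q0, q1, q2}
read 1: {q0, q2}
read 1: {q0, q2}
read 2: {q0, q1}
Reachable ∩ accepting = {q1} — nonempty.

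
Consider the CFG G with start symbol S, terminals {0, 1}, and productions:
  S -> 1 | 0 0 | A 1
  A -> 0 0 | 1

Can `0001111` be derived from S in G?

no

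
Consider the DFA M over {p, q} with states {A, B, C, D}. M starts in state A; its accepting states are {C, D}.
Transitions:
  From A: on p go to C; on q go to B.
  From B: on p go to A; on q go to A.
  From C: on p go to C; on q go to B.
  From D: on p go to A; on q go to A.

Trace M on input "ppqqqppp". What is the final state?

C

A --p--> C
C --p--> C
C --q--> B
B --q--> A
A --q--> B
B --p--> A
A --p--> C
C --p--> C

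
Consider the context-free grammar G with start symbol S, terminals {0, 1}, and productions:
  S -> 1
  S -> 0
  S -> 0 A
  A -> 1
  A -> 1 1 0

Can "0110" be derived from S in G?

yes

S ⇒ 0A ⇒ 0110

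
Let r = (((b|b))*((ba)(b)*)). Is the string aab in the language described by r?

No split of aab into u·v has ((b|b))* matching u and ((ba)(b)*) matching v.

no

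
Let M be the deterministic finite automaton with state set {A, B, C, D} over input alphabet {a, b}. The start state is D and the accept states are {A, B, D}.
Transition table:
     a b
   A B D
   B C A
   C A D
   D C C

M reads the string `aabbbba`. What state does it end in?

A

D --a--> C
C --a--> A
A --b--> D
D --b--> C
C --b--> D
D --b--> C
C --a--> A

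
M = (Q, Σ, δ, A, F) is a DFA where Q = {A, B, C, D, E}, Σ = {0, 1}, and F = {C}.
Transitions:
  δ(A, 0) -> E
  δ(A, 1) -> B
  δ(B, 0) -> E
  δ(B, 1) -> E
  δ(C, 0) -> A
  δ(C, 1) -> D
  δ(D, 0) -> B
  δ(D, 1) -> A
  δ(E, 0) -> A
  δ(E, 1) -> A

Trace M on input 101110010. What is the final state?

A --1--> B
B --0--> E
E --1--> A
A --1--> B
B --1--> E
E --0--> A
A --0--> E
E --1--> A
A --0--> E

E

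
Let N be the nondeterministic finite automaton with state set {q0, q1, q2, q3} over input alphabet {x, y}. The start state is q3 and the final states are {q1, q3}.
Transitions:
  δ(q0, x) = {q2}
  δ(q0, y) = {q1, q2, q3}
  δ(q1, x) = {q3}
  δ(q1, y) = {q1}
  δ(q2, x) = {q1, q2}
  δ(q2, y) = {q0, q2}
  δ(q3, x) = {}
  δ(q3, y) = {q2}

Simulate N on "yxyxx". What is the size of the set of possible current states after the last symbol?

3

Start: {q3}
read y: {q2}
read x: {q1, q2}
read y: {q0, q1, q2}
read x: {q1, q2, q3}
read x: {q1, q2, q3}
Final reachable set {q1, q2, q3} has 3 states.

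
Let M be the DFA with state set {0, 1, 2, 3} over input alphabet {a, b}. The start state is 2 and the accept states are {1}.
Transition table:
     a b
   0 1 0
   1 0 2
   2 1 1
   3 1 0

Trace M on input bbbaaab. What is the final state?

2 --b--> 1
1 --b--> 2
2 --b--> 1
1 --a--> 0
0 --a--> 1
1 --a--> 0
0 --b--> 0

0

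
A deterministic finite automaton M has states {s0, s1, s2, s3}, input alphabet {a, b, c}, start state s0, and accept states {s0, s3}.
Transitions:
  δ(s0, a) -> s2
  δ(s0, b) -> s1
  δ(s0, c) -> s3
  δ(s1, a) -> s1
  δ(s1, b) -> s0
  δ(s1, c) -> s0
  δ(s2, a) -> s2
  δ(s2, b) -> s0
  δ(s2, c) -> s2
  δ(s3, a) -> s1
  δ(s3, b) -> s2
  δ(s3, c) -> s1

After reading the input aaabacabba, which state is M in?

s1

s0 --a--> s2
s2 --a--> s2
s2 --a--> s2
s2 --b--> s0
s0 --a--> s2
s2 --c--> s2
s2 --a--> s2
s2 --b--> s0
s0 --b--> s1
s1 --a--> s1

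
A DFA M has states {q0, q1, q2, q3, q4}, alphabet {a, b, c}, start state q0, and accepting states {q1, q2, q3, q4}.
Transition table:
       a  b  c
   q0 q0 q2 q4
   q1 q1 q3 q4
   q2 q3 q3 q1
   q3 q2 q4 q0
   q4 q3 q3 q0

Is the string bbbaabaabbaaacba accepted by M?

accepted

q0 --b--> q2
q2 --b--> q3
q3 --b--> q4
q4 --a--> q3
q3 --a--> q2
q2 --b--> q3
q3 --a--> q2
q2 --a--> q3
q3 --b--> q4
q4 --b--> q3
q3 --a--> q2
q2 --a--> q3
q3 --a--> q2
q2 --c--> q1
q1 --b--> q3
q3 --a--> q2
End in state q2, which is an accepting state.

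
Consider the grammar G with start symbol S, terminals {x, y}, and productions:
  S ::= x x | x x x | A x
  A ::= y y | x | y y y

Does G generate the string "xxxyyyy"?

no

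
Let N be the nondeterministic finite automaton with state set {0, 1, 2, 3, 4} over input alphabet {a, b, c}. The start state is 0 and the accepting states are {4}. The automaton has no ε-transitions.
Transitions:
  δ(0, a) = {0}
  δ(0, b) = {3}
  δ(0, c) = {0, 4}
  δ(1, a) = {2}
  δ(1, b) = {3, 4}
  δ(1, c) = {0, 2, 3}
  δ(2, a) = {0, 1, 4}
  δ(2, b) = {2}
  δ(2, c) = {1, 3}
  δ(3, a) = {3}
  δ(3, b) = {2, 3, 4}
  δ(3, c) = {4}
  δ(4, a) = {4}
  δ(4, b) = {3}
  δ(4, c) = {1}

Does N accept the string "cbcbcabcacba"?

accepted

Start: {0}
read c: {0, 4}
read b: {3}
read c: {4}
read b: {3}
read c: {4}
read a: {4}
read b: {3}
read c: {4}
read a: {4}
read c: {1}
read b: {3, 4}
read a: {3, 4}
Reachable ∩ accepting = {4} — nonempty.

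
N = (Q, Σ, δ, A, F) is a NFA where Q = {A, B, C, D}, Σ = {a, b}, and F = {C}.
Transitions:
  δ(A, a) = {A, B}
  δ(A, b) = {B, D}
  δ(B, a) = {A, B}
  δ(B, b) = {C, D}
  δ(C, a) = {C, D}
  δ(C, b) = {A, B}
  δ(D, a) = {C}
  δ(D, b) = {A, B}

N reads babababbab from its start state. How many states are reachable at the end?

4

Start: {A}
read b: {B, D}
read a: {A, B, C}
read b: {A, B, C, D}
read a: {A, B, C, D}
read b: {A, B, C, D}
read a: {A, B, C, D}
read b: {A, B, C, D}
read b: {A, B, C, D}
read a: {A, B, C, D}
read b: {A, B, C, D}
Final reachable set {A, B, C, D} has 4 states.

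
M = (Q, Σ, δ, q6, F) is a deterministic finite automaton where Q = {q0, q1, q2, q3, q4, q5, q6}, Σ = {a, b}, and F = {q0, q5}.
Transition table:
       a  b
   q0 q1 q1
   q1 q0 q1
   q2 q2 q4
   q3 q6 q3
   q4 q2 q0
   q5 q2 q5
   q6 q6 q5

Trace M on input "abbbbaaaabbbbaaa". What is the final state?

q6 --a--> q6
q6 --b--> q5
q5 --b--> q5
q5 --b--> q5
q5 --b--> q5
q5 --a--> q2
q2 --a--> q2
q2 --a--> q2
q2 --a--> q2
q2 --b--> q4
q4 --b--> q0
q0 --b--> q1
q1 --b--> q1
q1 --a--> q0
q0 --a--> q1
q1 --a--> q0

q0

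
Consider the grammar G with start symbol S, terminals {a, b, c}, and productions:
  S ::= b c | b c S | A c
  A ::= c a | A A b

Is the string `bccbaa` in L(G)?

no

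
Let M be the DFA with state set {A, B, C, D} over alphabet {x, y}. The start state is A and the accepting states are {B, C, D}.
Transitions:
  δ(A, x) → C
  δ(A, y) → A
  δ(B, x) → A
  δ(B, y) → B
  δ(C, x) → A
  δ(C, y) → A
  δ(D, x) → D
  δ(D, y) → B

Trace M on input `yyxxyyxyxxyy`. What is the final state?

A --y--> A
A --y--> A
A --x--> C
C --x--> A
A --y--> A
A --y--> A
A --x--> C
C --y--> A
A --x--> C
C --x--> A
A --y--> A
A --y--> A

A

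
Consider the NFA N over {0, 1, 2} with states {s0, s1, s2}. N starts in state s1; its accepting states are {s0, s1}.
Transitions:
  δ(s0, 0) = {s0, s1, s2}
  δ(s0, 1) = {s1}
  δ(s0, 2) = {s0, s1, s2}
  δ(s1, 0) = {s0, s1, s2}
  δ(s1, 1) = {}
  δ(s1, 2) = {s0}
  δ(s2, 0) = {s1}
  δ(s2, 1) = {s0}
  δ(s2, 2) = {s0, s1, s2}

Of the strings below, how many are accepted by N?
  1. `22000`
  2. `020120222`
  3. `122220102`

2

`22000`: accepted
`020120222`: accepted
`122220102`: rejected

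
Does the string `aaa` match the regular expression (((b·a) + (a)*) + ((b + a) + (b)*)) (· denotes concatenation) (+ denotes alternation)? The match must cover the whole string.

The left alternative ((b·a)+(a)*) matches aaa.

yes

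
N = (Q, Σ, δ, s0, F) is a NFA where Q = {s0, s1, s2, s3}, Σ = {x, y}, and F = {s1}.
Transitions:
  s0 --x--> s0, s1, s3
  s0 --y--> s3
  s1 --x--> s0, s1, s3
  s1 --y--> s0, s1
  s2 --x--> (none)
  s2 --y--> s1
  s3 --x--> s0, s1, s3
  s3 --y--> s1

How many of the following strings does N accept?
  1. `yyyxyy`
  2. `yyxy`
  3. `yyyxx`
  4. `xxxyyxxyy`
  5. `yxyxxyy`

`yyyxyy`: accepted
`yyxy`: accepted
`yyyxx`: accepted
`xxxyyxxyy`: accepted
`yxyxxyy`: accepted

5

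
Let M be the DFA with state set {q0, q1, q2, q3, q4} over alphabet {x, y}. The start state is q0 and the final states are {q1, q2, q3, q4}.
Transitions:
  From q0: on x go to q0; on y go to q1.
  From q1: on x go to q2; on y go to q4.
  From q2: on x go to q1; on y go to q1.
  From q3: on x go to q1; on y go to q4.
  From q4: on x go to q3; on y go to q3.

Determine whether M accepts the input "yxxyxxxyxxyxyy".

q0 --y--> q1
q1 --x--> q2
q2 --x--> q1
q1 --y--> q4
q4 --x--> q3
q3 --x--> q1
q1 --x--> q2
q2 --y--> q1
q1 --x--> q2
q2 --x--> q1
q1 --y--> q4
q4 --x--> q3
q3 --y--> q4
q4 --y--> q3
End in state q3, which is an accepting state.

accepted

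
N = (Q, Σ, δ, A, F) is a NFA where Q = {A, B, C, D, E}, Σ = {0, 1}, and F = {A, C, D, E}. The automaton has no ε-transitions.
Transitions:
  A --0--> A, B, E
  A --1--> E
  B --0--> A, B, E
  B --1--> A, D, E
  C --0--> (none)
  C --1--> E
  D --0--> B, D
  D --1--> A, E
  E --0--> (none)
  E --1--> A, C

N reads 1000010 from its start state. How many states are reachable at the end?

0

Start: {A}
read 1: {E}
read 0: {}
The reachable set is empty and stays empty for the remaining 5 symbols.
Final reachable set {} has 0 states.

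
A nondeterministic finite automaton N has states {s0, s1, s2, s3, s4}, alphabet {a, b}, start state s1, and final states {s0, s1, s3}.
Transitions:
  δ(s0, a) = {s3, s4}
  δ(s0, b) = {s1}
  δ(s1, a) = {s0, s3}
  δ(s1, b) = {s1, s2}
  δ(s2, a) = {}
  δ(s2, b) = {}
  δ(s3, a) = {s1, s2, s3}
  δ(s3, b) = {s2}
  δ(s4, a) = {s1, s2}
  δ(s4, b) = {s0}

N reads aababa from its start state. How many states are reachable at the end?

3

Start: {s1}
read a: {s0, s3}
read a: {s1, s2, s3, s4}
read b: {s0, s1, s2}
read a: {s0, s3, s4}
read b: {s0, s1, s2}
read a: {s0, s3, s4}
Final reachable set {s0, s3, s4} has 3 states.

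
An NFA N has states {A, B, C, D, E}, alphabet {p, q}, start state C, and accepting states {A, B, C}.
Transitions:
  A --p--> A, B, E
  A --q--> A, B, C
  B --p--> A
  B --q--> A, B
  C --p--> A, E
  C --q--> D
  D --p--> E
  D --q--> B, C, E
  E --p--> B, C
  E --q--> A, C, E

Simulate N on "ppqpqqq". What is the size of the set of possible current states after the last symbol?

5

Start: {C}
read p: {A, E}
read p: {A, B, C, E}
read q: {A, B, C, D, E}
read p: {A, B, C, E}
read q: {A, B, C, D, E}
read q: {A, B, C, D, E}
read q: {A, B, C, D, E}
Final reachable set {A, B, C, D, E} has 5 states.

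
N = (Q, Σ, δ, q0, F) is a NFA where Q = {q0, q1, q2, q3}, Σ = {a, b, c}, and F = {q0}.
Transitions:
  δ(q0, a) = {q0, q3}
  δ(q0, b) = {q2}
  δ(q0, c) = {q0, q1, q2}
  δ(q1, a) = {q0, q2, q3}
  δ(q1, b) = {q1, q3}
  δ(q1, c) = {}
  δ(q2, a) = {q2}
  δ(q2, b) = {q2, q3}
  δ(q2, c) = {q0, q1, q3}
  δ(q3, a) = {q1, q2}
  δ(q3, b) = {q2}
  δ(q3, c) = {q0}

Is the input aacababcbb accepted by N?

Start: {q0}
read a: {q0, q3}
read a: {q0, q1, q2, q3}
read c: {q0, q1, q2, q3}
read a: {q0, q1, q2, q3}
read b: {q1, q2, q3}
read a: {q0, q1, q2, q3}
read b: {q1, q2, q3}
read c: {q0, q1, q3}
read b: {q1, q2, q3}
read b: {q1, q2, q3}
Reachable ∩ accepting = {} — empty.

rejected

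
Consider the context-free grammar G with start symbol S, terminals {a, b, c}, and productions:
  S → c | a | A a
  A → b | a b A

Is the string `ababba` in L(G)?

yes

S ⇒ Aa ⇒ abAa ⇒ ababAa ⇒ ababba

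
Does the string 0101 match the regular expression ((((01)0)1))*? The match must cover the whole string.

Split into 1 piece 0101; each matches (((01)0)1).

yes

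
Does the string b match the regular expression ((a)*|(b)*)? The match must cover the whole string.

yes

The right alternative (b)* matches b.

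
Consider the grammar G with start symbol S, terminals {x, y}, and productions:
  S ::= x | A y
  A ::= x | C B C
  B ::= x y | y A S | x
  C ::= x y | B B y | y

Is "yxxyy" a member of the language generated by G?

yes

S ⇒ Ay ⇒ CBCy ⇒ yBCy ⇒ yxCy ⇒ yxxyy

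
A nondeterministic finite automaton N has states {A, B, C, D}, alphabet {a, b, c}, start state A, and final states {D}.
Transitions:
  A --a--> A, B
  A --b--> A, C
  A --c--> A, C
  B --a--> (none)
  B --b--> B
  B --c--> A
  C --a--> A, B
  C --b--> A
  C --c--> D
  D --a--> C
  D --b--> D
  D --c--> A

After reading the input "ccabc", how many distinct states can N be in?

3

Start: {A}
read c: {A, C}
read c: {A, C, D}
read a: {A, B, C}
read b: {A, B, C}
read c: {A, C, D}
Final reachable set {A, C, D} has 3 states.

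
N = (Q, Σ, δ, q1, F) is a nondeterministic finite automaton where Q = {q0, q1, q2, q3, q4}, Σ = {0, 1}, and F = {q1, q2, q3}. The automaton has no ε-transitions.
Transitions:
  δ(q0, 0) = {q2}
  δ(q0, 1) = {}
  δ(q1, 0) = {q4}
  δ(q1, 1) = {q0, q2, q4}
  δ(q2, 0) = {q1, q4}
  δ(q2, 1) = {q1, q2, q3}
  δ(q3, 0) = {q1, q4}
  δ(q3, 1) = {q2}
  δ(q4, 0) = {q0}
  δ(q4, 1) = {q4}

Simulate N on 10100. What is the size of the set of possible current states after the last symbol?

Start: {q1}
read 1: {q0, q2, q4}
read 0: {q0, q1, q2, q4}
read 1: {q0, q1, q2, q3, q4}
read 0: {q0, q1, q2, q4}
read 0: {q0, q1, q2, q4}
Final reachable set {q0, q1, q2, q4} has 4 states.

4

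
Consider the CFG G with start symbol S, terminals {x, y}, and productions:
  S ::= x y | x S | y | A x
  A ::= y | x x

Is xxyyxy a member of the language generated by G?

no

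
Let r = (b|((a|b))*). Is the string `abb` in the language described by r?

yes

The right alternative ((a|b))* matches abb.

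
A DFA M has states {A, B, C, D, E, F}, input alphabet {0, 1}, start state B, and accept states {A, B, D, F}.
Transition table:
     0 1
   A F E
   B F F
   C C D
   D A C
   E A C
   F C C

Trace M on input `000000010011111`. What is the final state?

B --0--> F
F --0--> C
C --0--> C
C --0--> C
C --0--> C
C --0--> C
C --0--> C
C --1--> D
D --0--> A
A --0--> F
F --1--> C
C --1--> D
D --1--> C
C --1--> D
D --1--> C

C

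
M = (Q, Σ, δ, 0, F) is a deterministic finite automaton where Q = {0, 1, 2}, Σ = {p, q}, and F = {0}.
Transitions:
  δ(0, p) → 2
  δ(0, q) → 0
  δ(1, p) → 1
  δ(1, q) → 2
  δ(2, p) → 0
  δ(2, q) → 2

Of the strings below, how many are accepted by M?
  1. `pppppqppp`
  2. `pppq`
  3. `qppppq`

`pppppqppp`: accepted
`pppq`: rejected
`qppppq`: accepted

2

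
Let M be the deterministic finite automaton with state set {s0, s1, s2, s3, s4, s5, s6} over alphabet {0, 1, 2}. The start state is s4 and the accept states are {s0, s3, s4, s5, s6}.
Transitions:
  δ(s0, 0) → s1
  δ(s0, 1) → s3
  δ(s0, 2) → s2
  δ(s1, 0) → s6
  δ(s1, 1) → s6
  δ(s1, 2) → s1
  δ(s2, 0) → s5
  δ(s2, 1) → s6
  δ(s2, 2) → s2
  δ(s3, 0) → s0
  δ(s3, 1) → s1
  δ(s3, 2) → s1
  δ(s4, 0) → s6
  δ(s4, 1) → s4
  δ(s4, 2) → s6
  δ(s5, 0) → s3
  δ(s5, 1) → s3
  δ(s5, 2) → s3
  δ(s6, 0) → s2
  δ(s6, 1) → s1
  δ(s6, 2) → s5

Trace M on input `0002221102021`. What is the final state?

s4 --0--> s6
s6 --0--> s2
s2 --0--> s5
s5 --2--> s3
s3 --2--> s1
s1 --2--> s1
s1 --1--> s6
s6 --1--> s1
s1 --0--> s6
s6 --2--> s5
s5 --0--> s3
s3 --2--> s1
s1 --1--> s6

s6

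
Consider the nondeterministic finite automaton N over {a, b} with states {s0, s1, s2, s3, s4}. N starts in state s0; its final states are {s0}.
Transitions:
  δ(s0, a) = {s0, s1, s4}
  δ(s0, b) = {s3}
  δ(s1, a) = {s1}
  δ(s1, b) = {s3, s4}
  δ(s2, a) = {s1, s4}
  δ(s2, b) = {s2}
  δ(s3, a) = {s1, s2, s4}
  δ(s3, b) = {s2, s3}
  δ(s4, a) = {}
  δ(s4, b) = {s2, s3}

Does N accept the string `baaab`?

rejected

Start: {s0}
read b: {s3}
read a: {s1, s2, s4}
read a: {s1, s4}
read a: {s1}
read b: {s3, s4}
Reachable ∩ accepting = {} — empty.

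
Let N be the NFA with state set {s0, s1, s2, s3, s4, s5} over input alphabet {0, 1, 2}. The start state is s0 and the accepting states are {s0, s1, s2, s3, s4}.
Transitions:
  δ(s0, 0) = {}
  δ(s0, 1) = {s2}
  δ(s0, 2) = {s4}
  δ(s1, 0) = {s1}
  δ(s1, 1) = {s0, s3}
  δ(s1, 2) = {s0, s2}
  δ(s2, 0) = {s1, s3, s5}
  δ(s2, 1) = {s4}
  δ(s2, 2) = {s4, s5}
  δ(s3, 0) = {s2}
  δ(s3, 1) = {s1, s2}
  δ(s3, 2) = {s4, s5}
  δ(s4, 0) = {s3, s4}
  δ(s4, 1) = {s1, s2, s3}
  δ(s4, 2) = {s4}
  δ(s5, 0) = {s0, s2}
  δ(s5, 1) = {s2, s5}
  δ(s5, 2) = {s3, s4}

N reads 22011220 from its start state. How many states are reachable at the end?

Start: {s0}
read 2: {s4}
read 2: {s4}
read 0: {s3, s4}
read 1: {s1, s2, s3}
read 1: {s0, s1, s2, s3, s4}
read 2: {s0, s2, s4, s5}
read 2: {s3, s4, s5}
read 0: {s0, s2, s3, s4}
Final reachable set {s0, s2, s3, s4} has 4 states.

4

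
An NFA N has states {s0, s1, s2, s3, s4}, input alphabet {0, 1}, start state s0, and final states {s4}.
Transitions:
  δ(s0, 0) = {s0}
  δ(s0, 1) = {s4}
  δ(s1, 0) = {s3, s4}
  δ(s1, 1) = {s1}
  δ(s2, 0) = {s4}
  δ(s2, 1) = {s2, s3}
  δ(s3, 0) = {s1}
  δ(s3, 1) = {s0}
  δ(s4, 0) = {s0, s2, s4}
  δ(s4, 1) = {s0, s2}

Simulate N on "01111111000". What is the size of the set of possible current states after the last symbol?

4

Start: {s0}
read 0: {s0}
read 1: {s4}
read 1: {s0, s2}
read 1: {s2, s3, s4}
read 1: {s0, s2, s3}
read 1: {s0, s2, s3, s4}
read 1: {s0, s2, s3, s4}
read 1: {s0, s2, s3, s4}
read 0: {s0, s1, s2, s4}
read 0: {s0, s2, s3, s4}
read 0: {s0, s1, s2, s4}
Final reachable set {s0, s1, s2, s4} has 4 states.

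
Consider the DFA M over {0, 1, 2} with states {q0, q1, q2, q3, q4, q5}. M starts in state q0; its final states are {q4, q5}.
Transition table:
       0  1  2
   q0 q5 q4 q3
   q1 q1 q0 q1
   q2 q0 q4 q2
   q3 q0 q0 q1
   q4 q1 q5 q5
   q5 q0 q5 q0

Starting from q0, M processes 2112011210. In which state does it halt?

q0 --2--> q3
q3 --1--> q0
q0 --1--> q4
q4 --2--> q5
q5 --0--> q0
q0 --1--> q4
q4 --1--> q5
q5 --2--> q0
q0 --1--> q4
q4 --0--> q1

q1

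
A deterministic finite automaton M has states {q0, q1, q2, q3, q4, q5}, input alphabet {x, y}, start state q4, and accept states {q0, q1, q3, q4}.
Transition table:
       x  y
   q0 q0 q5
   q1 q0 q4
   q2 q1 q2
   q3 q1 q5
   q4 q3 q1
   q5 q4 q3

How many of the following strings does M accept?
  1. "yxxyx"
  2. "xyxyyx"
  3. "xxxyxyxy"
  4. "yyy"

"yxxyx": accepted
"xyxyyx": accepted
"xxxyxyxy": rejected
"yyy": accepted

3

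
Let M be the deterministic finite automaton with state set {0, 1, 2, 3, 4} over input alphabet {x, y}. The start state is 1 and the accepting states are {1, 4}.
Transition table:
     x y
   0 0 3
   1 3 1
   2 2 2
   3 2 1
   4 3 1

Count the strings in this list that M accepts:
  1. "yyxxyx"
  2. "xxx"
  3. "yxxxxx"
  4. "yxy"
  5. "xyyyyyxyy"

"yyxxyx": rejected
"xxx": rejected
"yxxxxx": rejected
"yxy": accepted
"xyyyyyxyy": accepted

2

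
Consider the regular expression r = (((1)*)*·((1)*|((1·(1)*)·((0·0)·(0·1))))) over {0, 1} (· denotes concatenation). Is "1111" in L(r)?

yes

Split as ε·1111: ((1)*)* matches ε and ((1)*|((1·(1)*)·((0·0)·(0·1)))) matches 1111.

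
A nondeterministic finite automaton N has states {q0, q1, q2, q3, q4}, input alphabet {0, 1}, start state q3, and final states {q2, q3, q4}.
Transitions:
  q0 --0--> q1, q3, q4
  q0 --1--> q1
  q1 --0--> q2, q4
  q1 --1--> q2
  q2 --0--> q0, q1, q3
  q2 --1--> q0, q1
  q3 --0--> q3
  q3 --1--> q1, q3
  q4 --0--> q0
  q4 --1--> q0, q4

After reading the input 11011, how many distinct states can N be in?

Start: {q3}
read 1: {q1, q3}
read 1: {q1, q2, q3}
read 0: {q0, q1, q2, q3, q4}
read 1: {q0, q1, q2, q3, q4}
read 1: {q0, q1, q2, q3, q4}
Final reachable set {q0, q1, q2, q3, q4} has 5 states.

5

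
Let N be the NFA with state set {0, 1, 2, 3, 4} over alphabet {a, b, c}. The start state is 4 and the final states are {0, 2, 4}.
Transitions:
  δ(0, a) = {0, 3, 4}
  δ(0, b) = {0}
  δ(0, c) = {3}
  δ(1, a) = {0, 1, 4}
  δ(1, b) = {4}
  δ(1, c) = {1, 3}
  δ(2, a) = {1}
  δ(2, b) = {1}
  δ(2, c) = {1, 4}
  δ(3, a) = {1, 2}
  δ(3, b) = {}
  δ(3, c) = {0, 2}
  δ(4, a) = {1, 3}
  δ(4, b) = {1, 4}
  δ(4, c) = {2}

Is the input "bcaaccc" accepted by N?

Start: {4}
read b: {1, 4}
read c: {1, 2, 3}
read a: {0, 1, 2, 4}
read a: {0, 1, 3, 4}
read c: {0, 1, 2, 3}
read c: {0, 1, 2, 3, 4}
read c: {0, 1, 2, 3, 4}
Reachable ∩ accepting = {0, 2, 4} — nonempty.

accepted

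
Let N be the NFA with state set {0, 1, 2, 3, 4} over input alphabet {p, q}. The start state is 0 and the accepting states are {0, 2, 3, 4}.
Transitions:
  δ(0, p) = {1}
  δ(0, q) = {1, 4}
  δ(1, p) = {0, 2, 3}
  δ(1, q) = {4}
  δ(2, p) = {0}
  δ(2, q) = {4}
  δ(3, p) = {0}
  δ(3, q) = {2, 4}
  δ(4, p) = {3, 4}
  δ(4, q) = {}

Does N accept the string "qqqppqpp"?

rejected

Start: {0}
read q: {1, 4}
read q: {4}
read q: {}
The reachable set is empty and stays empty for the remaining 5 symbols.
Reachable ∩ accepting = {} — empty.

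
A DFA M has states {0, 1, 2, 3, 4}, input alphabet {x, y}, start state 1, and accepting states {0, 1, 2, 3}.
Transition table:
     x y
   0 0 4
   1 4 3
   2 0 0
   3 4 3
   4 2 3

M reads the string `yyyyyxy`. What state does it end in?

1 --y--> 3
3 --y--> 3
3 --y--> 3
3 --y--> 3
3 --y--> 3
3 --x--> 4
4 --y--> 3

3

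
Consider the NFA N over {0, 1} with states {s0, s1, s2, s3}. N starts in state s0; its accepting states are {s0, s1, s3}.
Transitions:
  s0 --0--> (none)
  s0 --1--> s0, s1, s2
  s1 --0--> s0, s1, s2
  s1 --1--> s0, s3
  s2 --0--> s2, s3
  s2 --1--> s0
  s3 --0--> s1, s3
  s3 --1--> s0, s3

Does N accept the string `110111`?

Start: {s0}
read 1: {s0, s1, s2}
read 1: {s0, s1, s2, s3}
read 0: {s0, s1, s2, s3}
read 1: {s0, s1, s2, s3}
read 1: {s0, s1, s2, s3}
read 1: {s0, s1, s2, s3}
Reachable ∩ accepting = {s0, s1, s3} — nonempty.

accepted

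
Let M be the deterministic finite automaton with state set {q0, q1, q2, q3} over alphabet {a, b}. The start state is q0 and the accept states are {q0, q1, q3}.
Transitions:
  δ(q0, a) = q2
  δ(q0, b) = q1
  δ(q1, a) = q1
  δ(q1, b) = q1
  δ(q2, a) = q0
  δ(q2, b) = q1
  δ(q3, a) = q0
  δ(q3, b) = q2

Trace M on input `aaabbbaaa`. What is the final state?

q0 --a--> q2
q2 --a--> q0
q0 --a--> q2
q2 --b--> q1
q1 --b--> q1
q1 --b--> q1
q1 --a--> q1
q1 --a--> q1
q1 --a--> q1

q1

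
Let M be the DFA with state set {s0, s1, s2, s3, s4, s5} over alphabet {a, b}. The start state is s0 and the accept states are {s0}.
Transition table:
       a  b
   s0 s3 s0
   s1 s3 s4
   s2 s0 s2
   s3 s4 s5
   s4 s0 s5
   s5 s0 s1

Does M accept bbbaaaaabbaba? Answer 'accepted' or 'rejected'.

s0 --b--> s0
s0 --b--> s0
s0 --b--> s0
s0 --a--> s3
s3 --a--> s4
s4 --a--> s0
s0 --a--> s3
s3 --a--> s4
s4 --b--> s5
s5 --b--> s1
s1 --a--> s3
s3 --b--> s5
s5 --a--> s0
End in state s0, which is an accepting state.

accepted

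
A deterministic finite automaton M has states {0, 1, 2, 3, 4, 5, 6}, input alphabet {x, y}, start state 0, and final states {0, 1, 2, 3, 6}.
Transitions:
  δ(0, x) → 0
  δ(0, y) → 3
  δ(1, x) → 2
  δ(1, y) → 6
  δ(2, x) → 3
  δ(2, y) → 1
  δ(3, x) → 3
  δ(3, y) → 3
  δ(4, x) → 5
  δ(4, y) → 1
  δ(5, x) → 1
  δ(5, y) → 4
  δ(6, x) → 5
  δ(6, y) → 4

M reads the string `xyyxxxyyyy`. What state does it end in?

3

0 --x--> 0
0 --y--> 3
3 --y--> 3
3 --x--> 3
3 --x--> 3
3 --x--> 3
3 --y--> 3
3 --y--> 3
3 --y--> 3
3 --y--> 3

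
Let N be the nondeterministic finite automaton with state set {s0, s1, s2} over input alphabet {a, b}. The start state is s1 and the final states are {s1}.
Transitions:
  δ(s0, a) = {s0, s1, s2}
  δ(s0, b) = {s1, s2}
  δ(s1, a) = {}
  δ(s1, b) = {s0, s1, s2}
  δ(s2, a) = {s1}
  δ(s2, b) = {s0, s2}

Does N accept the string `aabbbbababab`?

rejected

Start: {s1}
read a: {}
The reachable set is empty and stays empty for the remaining 11 symbols.
Reachable ∩ accepting = {} — empty.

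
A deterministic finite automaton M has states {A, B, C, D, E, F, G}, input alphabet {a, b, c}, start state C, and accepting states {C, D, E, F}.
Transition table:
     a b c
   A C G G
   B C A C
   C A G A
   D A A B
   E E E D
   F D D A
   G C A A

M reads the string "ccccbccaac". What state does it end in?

C --c--> A
A --c--> G
G --c--> A
A --c--> G
G --b--> A
A --c--> G
G --c--> A
A --a--> C
C --a--> A
A --c--> G

G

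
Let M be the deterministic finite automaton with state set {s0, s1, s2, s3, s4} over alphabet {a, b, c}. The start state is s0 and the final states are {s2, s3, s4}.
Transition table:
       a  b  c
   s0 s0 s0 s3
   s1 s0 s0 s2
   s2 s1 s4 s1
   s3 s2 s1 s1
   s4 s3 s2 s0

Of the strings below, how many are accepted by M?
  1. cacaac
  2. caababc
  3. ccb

cacaac: accepted
caababc: accepted
ccb: rejected

2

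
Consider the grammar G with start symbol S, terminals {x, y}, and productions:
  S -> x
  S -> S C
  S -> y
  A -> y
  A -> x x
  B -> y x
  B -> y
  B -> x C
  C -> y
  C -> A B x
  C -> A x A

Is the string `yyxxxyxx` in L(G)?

S ⇒ SC ⇒ yC ⇒ yABx ⇒ yyBx ⇒ yyxCx ⇒ yyxABxx ⇒ yyxxxBxx ⇒ yyxxxyxx

yes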